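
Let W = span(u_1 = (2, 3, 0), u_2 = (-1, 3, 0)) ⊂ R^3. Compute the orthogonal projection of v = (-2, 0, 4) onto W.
proj_W(v) = (-2, 0, 0)

Set up U = [u_1 | ... | u_2] ∈ R^(3×2). The projector onto W = col(U) is P = U (U^T U)^(-1) U^T.
Compute U^T U =
  [13, 7]
  [7, 10],
and U^T v = (-4, 2).
Solve U^T U · c = U^T v for the coefficients: c = (-2/3, 2/3). The projection is proj_W(v) = U c.
Check: (v - proj_W(v)) · u_1 = 0  (should be 0).
Check: (v - proj_W(v)) · u_2 = 0  (should be 0).
Result: proj_W(v) = (-2, 0, 0).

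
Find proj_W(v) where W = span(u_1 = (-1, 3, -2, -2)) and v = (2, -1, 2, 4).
proj_W(v) = (17/18, -17/6, 17/9, 17/9)

Set up U = [u_1 | ... | u_1] ∈ R^(4×1). The projector onto W = col(U) is P = U (U^T U)^(-1) U^T.
Compute U^T U =
  [18],
and U^T v = (-17).
Solve U^T U · c = U^T v for the coefficients: c = (-17/18). The projection is proj_W(v) = U c.
Check: (v - proj_W(v)) · u_1 = 0  (should be 0).
Result: proj_W(v) = (17/18, -17/6, 17/9, 17/9).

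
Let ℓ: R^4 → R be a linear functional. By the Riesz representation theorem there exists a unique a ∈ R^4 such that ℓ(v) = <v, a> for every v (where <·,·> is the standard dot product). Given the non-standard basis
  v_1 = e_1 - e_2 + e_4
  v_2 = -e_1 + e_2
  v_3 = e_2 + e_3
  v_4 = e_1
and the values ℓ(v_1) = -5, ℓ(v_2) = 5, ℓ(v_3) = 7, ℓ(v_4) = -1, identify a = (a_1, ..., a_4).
a = (-1, 4, 3, 0)

Write a = (a_1, ..., a_4) in the standard basis. For each basis vector v_i, ℓ(v_i) = <v_i, a> is a linear equation in the a_j's. Collect the n equations into a matrix system V a = ℓ, where row i of V is v_i (expressed in the standard basis). Since V is invertible (lower-triangular with 1s on the diagonal, up to permutation), solve by back-substitution:
  V =
[[1, -1, 0, 1],
 [-1, 1, 0, 0],
 [0, 1, 1, 0],
 [1, 0, 0, 0]]
  V a = (-5, 5, 7, -1)
Solving gives a = (-1, 4, 3, 0).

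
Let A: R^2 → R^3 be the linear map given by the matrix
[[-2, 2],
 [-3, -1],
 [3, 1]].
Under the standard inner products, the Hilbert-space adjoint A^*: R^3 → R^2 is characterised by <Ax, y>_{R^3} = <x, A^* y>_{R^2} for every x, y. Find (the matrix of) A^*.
A^* = A^T =
[[-2, -3, 3],
 [2, -1, 1]]

For real matrices with standard dot products, the defining identity <Ax, y> = <x, A^* y> gives (Ax)^T y = x^T (A^*) y, i.e. x^T A^T y = x^T (A^*) y. Since this holds for all x, y, we must have A^* = A^T. Therefore
A^* =
[[-2, -3, 3],
 [2, -1, 1]].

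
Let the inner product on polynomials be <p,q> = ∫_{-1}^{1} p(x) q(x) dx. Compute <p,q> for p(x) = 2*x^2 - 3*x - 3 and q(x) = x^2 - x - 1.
<p,q> = 82/15

Expand the product: p(x)·q(x) = 2*x^4 - 5*x^3 - 2*x^2 + 6*x + 3.
∫_{-1}^{1} of each monomial x^k gives [2/(k+1) if k even, 0 if k odd]. Integrating term-by-term (or equivalently evaluating the antiderivative F(x) = 2*x^5/5 - 5*x^4/4 - 2*x^3/3 + 3*x^2 + 3*x at the endpoints):
  F(1) − F(−1) = 269/60 − (-59/60) = 82/15.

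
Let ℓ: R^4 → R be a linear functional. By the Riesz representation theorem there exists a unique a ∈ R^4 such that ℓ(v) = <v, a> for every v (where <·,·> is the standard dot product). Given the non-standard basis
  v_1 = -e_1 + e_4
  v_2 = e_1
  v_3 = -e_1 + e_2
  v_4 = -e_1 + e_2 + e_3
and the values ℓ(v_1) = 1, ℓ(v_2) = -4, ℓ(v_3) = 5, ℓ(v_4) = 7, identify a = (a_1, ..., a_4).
a = (-4, 1, 2, -3)

Write a = (a_1, ..., a_4) in the standard basis. For each basis vector v_i, ℓ(v_i) = <v_i, a> is a linear equation in the a_j's. Collect the n equations into a matrix system V a = ℓ, where row i of V is v_i (expressed in the standard basis). Since V is invertible (lower-triangular with 1s on the diagonal, up to permutation), solve by back-substitution:
  V =
[[-1, 0, 0, 1],
 [1, 0, 0, 0],
 [-1, 1, 0, 0],
 [-1, 1, 1, 0]]
  V a = (1, -4, 5, 7)
Solving gives a = (-4, 1, 2, -3).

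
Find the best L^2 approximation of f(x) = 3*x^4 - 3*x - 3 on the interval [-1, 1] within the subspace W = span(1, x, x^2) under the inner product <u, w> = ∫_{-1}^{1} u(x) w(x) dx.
g(x) = 18*x^2/7 - 3*x - 114/35

The best approximation g ∈ W is the orthogonal projection of f onto W. Writing g = a_0 + a_1 x + a_2 x^2, the coefficients solve the normal equations G · a = b where
  G_{ij} = <φ_i, φ_j> and b_i = <f, φ_i>, with φ_0 = 1, φ_1 = x, φ_2 = x^2.
G =
  [2, 0, 2/3]
  [0, 2/3, 0]
  [2/3, 0, 2/5],
b = (-24/5, -2, -8/7).
Solving gives a_0 = -114/35, a_1 = -3, a_2 = 18/7, so
  g(x) = 18*x^2/7 - 3*x - 114/35.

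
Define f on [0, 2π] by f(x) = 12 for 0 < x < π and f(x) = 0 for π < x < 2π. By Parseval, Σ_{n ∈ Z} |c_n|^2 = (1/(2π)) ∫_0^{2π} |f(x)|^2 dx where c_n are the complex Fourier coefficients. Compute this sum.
Σ |c_n|^2 = 72

Parseval equates the L^2 energy of f (normalised by 1/(2π)) with the ℓ^2 sum of its Fourier coefficients: (1/(2π)) ∫_0^{2π} |f|^2 = Σ |c_n|^2.
Compute the left side: (1/(2π)) [∫_0^π 12^2 dx + ∫_π^{2π} 0^2 dx] = (1/(2π)) · (144π + 0π) = (144 + 0)/2 = 72.
So Σ_{n ∈ Z} |c_n|^2 = 72.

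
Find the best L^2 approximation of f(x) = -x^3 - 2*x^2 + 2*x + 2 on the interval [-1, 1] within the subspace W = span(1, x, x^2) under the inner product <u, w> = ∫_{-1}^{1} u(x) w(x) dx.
g(x) = -2*x^2 + 7*x/5 + 2

The best approximation g ∈ W is the orthogonal projection of f onto W. Writing g = a_0 + a_1 x + a_2 x^2, the coefficients solve the normal equations G · a = b where
  G_{ij} = <φ_i, φ_j> and b_i = <f, φ_i>, with φ_0 = 1, φ_1 = x, φ_2 = x^2.
G =
  [2, 0, 2/3]
  [0, 2/3, 0]
  [2/3, 0, 2/5],
b = (8/3, 14/15, 8/15).
Solving gives a_0 = 2, a_1 = 7/5, a_2 = -2, so
  g(x) = -2*x^2 + 7*x/5 + 2.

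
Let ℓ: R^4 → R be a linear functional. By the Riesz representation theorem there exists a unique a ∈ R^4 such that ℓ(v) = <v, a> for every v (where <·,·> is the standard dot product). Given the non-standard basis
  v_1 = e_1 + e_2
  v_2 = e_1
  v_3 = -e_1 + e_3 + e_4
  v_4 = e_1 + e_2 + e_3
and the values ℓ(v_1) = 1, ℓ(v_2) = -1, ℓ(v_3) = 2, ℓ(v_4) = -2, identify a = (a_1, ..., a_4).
a = (-1, 2, -3, 4)

Write a = (a_1, ..., a_4) in the standard basis. For each basis vector v_i, ℓ(v_i) = <v_i, a> is a linear equation in the a_j's. Collect the n equations into a matrix system V a = ℓ, where row i of V is v_i (expressed in the standard basis). Since V is invertible (lower-triangular with 1s on the diagonal, up to permutation), solve by back-substitution:
  V =
[[1, 1, 0, 0],
 [1, 0, 0, 0],
 [-1, 0, 1, 1],
 [1, 1, 1, 0]]
  V a = (1, -1, 2, -2)
Solving gives a = (-1, 2, -3, 4).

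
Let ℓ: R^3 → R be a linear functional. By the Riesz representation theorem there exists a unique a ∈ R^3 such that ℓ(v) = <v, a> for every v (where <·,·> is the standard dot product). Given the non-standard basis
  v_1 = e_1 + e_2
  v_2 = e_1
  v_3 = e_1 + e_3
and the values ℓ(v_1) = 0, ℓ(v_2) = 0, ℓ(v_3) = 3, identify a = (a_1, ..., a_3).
a = (0, 0, 3)

Write a = (a_1, ..., a_3) in the standard basis. For each basis vector v_i, ℓ(v_i) = <v_i, a> is a linear equation in the a_j's. Collect the n equations into a matrix system V a = ℓ, where row i of V is v_i (expressed in the standard basis). Since V is invertible (lower-triangular with 1s on the diagonal, up to permutation), solve by back-substitution:
  V =
[[1, 1, 0],
 [1, 0, 0],
 [1, 0, 1]]
  V a = (0, 0, 3)
Solving gives a = (0, 0, 3).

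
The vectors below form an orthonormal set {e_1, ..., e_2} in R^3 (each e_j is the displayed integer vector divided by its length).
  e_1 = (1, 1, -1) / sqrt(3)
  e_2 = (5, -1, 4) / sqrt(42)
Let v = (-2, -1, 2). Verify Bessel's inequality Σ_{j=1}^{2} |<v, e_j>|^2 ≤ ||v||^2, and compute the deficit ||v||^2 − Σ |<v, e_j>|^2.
Σ |<v, e_j>|^2 = 117/14; ||v||^2 = 9; deficit = 9/14

Write each e_j = u_j / sqrt(<u_j, u_j>) where u_j is the displayed integer vector. Then <v, e_j> = <v, u_j> / sqrt(<u_j, u_j>), so |<v, e_j>|^2 = <v, u_j>^2 / <u_j, u_j>.
Coefficients: <v, e_1> = -5/sqrt(3), <v, e_2> = -1/sqrt(42).
Square and sum: Σ |<v, e_j>|^2 = 117/14.
Compute ||v||^2 = v·v = 9.
Deficit = 9 − 117/14 = 9/14 ≥ 0, confirming Bessel's inequality. (The deficit equals ||v − Σ <v,e_j> e_j||^2, the squared distance from v to span{e_j}.)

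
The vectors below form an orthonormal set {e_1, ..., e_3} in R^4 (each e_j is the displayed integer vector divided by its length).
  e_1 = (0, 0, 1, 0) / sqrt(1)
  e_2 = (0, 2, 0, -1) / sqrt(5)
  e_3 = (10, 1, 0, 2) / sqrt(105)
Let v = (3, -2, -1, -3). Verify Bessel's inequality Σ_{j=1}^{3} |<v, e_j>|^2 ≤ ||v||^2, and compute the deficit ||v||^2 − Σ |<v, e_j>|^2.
Σ |<v, e_j>|^2 = 122/21; ||v||^2 = 23; deficit = 361/21

Write each e_j = u_j / sqrt(<u_j, u_j>) where u_j is the displayed integer vector. Then <v, e_j> = <v, u_j> / sqrt(<u_j, u_j>), so |<v, e_j>|^2 = <v, u_j>^2 / <u_j, u_j>.
Coefficients: <v, e_1> = -1/sqrt(1), <v, e_2> = -1/sqrt(5), <v, e_3> = 22/sqrt(105).
Square and sum: Σ |<v, e_j>|^2 = 122/21.
Compute ||v||^2 = v·v = 23.
Deficit = 23 − 122/21 = 361/21 ≥ 0, confirming Bessel's inequality. (The deficit equals ||v − Σ <v,e_j> e_j||^2, the squared distance from v to span{e_j}.)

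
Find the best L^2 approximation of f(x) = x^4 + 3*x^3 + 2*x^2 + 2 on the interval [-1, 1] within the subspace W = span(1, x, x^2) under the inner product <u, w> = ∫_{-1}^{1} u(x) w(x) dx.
g(x) = 20*x^2/7 + 9*x/5 + 67/35

The best approximation g ∈ W is the orthogonal projection of f onto W. Writing g = a_0 + a_1 x + a_2 x^2, the coefficients solve the normal equations G · a = b where
  G_{ij} = <φ_i, φ_j> and b_i = <f, φ_i>, with φ_0 = 1, φ_1 = x, φ_2 = x^2.
G =
  [2, 0, 2/3]
  [0, 2/3, 0]
  [2/3, 0, 2/5],
b = (86/15, 6/5, 254/105).
Solving gives a_0 = 67/35, a_1 = 9/5, a_2 = 20/7, so
  g(x) = 20*x^2/7 + 9*x/5 + 67/35.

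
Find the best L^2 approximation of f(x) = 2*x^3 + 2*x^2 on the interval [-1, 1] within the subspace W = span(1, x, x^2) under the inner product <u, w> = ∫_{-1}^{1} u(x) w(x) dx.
g(x) = 2*x^2 + 6*x/5

The best approximation g ∈ W is the orthogonal projection of f onto W. Writing g = a_0 + a_1 x + a_2 x^2, the coefficients solve the normal equations G · a = b where
  G_{ij} = <φ_i, φ_j> and b_i = <f, φ_i>, with φ_0 = 1, φ_1 = x, φ_2 = x^2.
G =
  [2, 0, 2/3]
  [0, 2/3, 0]
  [2/3, 0, 2/5],
b = (4/3, 4/5, 4/5).
Solving gives a_0 = 0, a_1 = 6/5, a_2 = 2, so
  g(x) = 2*x^2 + 6*x/5.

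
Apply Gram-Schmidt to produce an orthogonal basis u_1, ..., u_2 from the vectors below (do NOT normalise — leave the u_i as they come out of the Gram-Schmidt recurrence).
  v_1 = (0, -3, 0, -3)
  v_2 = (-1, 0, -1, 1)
Orthogonal basis:
  u_1 = (0, -3, 0, -3)
  u_2 = (-1, -1/2, -1, 1/2)

Apply the Gram-Schmidt recurrence
  u_1 = v_1
  u_i = v_i − Σ_{j<i} ((v_i · u_j) / (u_j · u_j)) · u_j.

Step by step this gives:
  u_1 = (0, -3, 0, -3)
  u_2 = (-1, -1/2, -1, 1/2)

Orthogonality check:
  u_2 · u_1 = 0 (should be 0)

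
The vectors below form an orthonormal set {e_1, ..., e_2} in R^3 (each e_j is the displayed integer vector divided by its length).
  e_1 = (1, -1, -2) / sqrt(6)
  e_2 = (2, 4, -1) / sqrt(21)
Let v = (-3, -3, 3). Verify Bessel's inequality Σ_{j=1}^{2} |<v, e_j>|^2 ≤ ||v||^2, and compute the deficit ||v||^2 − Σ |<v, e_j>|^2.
Σ |<v, e_j>|^2 = 27; ||v||^2 = 27; deficit = 0

Write each e_j = u_j / sqrt(<u_j, u_j>) where u_j is the displayed integer vector. Then <v, e_j> = <v, u_j> / sqrt(<u_j, u_j>), so |<v, e_j>|^2 = <v, u_j>^2 / <u_j, u_j>.
Coefficients: <v, e_1> = -6/sqrt(6), <v, e_2> = -21/sqrt(21).
Square and sum: Σ |<v, e_j>|^2 = 27.
Compute ||v||^2 = v·v = 27.
Deficit = 27 − 27 = 0 ≥ 0, confirming Bessel's inequality. (The deficit equals ||v − Σ <v,e_j> e_j||^2, the squared distance from v to span{e_j}.)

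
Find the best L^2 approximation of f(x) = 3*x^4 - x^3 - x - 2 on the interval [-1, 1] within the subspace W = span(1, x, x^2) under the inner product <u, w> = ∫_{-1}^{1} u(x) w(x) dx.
g(x) = 18*x^2/7 - 8*x/5 - 79/35

The best approximation g ∈ W is the orthogonal projection of f onto W. Writing g = a_0 + a_1 x + a_2 x^2, the coefficients solve the normal equations G · a = b where
  G_{ij} = <φ_i, φ_j> and b_i = <f, φ_i>, with φ_0 = 1, φ_1 = x, φ_2 = x^2.
G =
  [2, 0, 2/3]
  [0, 2/3, 0]
  [2/3, 0, 2/5],
b = (-14/5, -16/15, -10/21).
Solving gives a_0 = -79/35, a_1 = -8/5, a_2 = 18/7, so
  g(x) = 18*x^2/7 - 8*x/5 - 79/35.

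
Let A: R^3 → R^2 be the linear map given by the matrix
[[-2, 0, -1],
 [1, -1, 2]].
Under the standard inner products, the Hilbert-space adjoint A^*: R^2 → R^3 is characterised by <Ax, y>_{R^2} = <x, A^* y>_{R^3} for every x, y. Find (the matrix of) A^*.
A^* = A^T =
[[-2, 1],
 [0, -1],
 [-1, 2]]

For real matrices with standard dot products, the defining identity <Ax, y> = <x, A^* y> gives (Ax)^T y = x^T (A^*) y, i.e. x^T A^T y = x^T (A^*) y. Since this holds for all x, y, we must have A^* = A^T. Therefore
A^* =
[[-2, 1],
 [0, -1],
 [-1, 2]].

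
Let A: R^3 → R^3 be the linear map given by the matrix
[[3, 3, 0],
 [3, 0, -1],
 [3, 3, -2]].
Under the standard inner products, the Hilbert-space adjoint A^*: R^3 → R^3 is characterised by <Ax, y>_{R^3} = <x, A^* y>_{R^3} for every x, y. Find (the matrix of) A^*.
A^* = A^T =
[[3, 3, 3],
 [3, 0, 3],
 [0, -1, -2]]

For real matrices with standard dot products, the defining identity <Ax, y> = <x, A^* y> gives (Ax)^T y = x^T (A^*) y, i.e. x^T A^T y = x^T (A^*) y. Since this holds for all x, y, we must have A^* = A^T. Therefore
A^* =
[[3, 3, 3],
 [3, 0, 3],
 [0, -1, -2]].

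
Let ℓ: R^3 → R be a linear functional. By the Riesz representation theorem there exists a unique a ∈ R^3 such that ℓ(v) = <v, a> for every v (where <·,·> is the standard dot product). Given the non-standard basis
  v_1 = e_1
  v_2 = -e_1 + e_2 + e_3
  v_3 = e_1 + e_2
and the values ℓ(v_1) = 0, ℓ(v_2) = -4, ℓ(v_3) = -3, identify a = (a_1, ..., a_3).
a = (0, -3, -1)

Write a = (a_1, ..., a_3) in the standard basis. For each basis vector v_i, ℓ(v_i) = <v_i, a> is a linear equation in the a_j's. Collect the n equations into a matrix system V a = ℓ, where row i of V is v_i (expressed in the standard basis). Since V is invertible (lower-triangular with 1s on the diagonal, up to permutation), solve by back-substitution:
  V =
[[1, 0, 0],
 [-1, 1, 1],
 [1, 1, 0]]
  V a = (0, -4, -3)
Solving gives a = (0, -3, -1).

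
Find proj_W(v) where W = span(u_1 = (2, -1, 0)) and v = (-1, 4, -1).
proj_W(v) = (-12/5, 6/5, 0)

Set up U = [u_1 | ... | u_1] ∈ R^(3×1). The projector onto W = col(U) is P = U (U^T U)^(-1) U^T.
Compute U^T U =
  [5],
and U^T v = (-6).
Solve U^T U · c = U^T v for the coefficients: c = (-6/5). The projection is proj_W(v) = U c.
Check: (v - proj_W(v)) · u_1 = 0  (should be 0).
Result: proj_W(v) = (-12/5, 6/5, 0).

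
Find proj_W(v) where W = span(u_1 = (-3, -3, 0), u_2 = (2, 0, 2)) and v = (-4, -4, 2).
proj_W(v) = (-10/3, -14/3, 4/3)

Set up U = [u_1 | ... | u_2] ∈ R^(3×2). The projector onto W = col(U) is P = U (U^T U)^(-1) U^T.
Compute U^T U =
  [18, -6]
  [-6, 8],
and U^T v = (24, -4).
Solve U^T U · c = U^T v for the coefficients: c = (14/9, 2/3). The projection is proj_W(v) = U c.
Check: (v - proj_W(v)) · u_1 = 0  (should be 0).
Check: (v - proj_W(v)) · u_2 = 0  (should be 0).
Result: proj_W(v) = (-10/3, -14/3, 4/3).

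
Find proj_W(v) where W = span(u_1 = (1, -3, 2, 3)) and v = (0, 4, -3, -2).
proj_W(v) = (-24/23, 72/23, -48/23, -72/23)

Set up U = [u_1 | ... | u_1] ∈ R^(4×1). The projector onto W = col(U) is P = U (U^T U)^(-1) U^T.
Compute U^T U =
  [23],
and U^T v = (-24).
Solve U^T U · c = U^T v for the coefficients: c = (-24/23). The projection is proj_W(v) = U c.
Check: (v - proj_W(v)) · u_1 = 0  (should be 0).
Result: proj_W(v) = (-24/23, 72/23, -48/23, -72/23).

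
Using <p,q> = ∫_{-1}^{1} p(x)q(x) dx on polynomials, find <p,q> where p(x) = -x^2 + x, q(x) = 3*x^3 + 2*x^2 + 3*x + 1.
<p,q> = 26/15

Expand the product: p(x)·q(x) = -3*x^5 + x^4 - x^3 + 2*x^2 + x.
∫_{-1}^{1} of each monomial x^k gives [2/(k+1) if k even, 0 if k odd]. Integrating term-by-term (or equivalently evaluating the antiderivative F(x) = -x^6/2 + x^5/5 - x^4/4 + 2*x^3/3 + x^2/2 at the endpoints):
  F(1) − F(−1) = 37/60 − (-67/60) = 26/15.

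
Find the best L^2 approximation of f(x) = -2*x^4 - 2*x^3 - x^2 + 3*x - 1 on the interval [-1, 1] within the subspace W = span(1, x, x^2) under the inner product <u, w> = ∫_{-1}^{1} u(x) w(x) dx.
g(x) = -19*x^2/7 + 9*x/5 - 29/35

The best approximation g ∈ W is the orthogonal projection of f onto W. Writing g = a_0 + a_1 x + a_2 x^2, the coefficients solve the normal equations G · a = b where
  G_{ij} = <φ_i, φ_j> and b_i = <f, φ_i>, with φ_0 = 1, φ_1 = x, φ_2 = x^2.
G =
  [2, 0, 2/3]
  [0, 2/3, 0]
  [2/3, 0, 2/5],
b = (-52/15, 6/5, -172/105).
Solving gives a_0 = -29/35, a_1 = 9/5, a_2 = -19/7, so
  g(x) = -19*x^2/7 + 9*x/5 - 29/35.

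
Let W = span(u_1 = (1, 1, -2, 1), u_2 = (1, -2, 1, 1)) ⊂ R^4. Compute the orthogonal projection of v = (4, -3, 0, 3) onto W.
proj_W(v) = (17/5, -16/5, -1/5, 17/5)

Set up U = [u_1 | ... | u_2] ∈ R^(4×2). The projector onto W = col(U) is P = U (U^T U)^(-1) U^T.
Compute U^T U =
  [7, -2]
  [-2, 7],
and U^T v = (4, 13).
Solve U^T U · c = U^T v for the coefficients: c = (6/5, 11/5). The projection is proj_W(v) = U c.
Check: (v - proj_W(v)) · u_1 = 0  (should be 0).
Check: (v - proj_W(v)) · u_2 = 0  (should be 0).
Result: proj_W(v) = (17/5, -16/5, -1/5, 17/5).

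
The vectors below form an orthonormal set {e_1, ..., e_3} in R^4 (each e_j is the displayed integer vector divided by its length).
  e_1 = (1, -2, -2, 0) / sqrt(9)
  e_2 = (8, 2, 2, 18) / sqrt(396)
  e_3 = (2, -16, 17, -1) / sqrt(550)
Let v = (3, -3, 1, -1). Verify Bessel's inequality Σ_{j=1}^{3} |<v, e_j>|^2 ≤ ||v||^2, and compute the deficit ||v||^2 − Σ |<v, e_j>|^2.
Σ |<v, e_j>|^2 = 372/25; ||v||^2 = 20; deficit = 128/25

Write each e_j = u_j / sqrt(<u_j, u_j>) where u_j is the displayed integer vector. Then <v, e_j> = <v, u_j> / sqrt(<u_j, u_j>), so |<v, e_j>|^2 = <v, u_j>^2 / <u_j, u_j>.
Coefficients: <v, e_1> = 7/sqrt(9), <v, e_2> = 2/sqrt(396), <v, e_3> = 72/sqrt(550).
Square and sum: Σ |<v, e_j>|^2 = 372/25.
Compute ||v||^2 = v·v = 20.
Deficit = 20 − 372/25 = 128/25 ≥ 0, confirming Bessel's inequality. (The deficit equals ||v − Σ <v,e_j> e_j||^2, the squared distance from v to span{e_j}.)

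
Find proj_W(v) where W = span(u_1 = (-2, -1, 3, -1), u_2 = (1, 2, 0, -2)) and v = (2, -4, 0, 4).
proj_W(v) = (-90/131, -372/131, -192/131, 500/131)

Set up U = [u_1 | ... | u_2] ∈ R^(4×2). The projector onto W = col(U) is P = U (U^T U)^(-1) U^T.
Compute U^T U =
  [15, -2]
  [-2, 9],
and U^T v = (-4, -14).
Solve U^T U · c = U^T v for the coefficients: c = (-64/131, -218/131). The projection is proj_W(v) = U c.
Check: (v - proj_W(v)) · u_1 = 0  (should be 0).
Check: (v - proj_W(v)) · u_2 = 0  (should be 0).
Result: proj_W(v) = (-90/131, -372/131, -192/131, 500/131).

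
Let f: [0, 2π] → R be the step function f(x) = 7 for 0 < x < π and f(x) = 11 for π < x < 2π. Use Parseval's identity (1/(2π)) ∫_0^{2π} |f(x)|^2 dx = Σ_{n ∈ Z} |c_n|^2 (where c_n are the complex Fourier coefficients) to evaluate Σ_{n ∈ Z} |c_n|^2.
Σ |c_n|^2 = 85

Parseval equates the L^2 energy of f (normalised by 1/(2π)) with the ℓ^2 sum of its Fourier coefficients: (1/(2π)) ∫_0^{2π} |f|^2 = Σ |c_n|^2.
Compute the left side: (1/(2π)) [∫_0^π 7^2 dx + ∫_π^{2π} 11^2 dx] = (1/(2π)) · (49π + 121π) = (49 + 121)/2 = 85.
So Σ_{n ∈ Z} |c_n|^2 = 85.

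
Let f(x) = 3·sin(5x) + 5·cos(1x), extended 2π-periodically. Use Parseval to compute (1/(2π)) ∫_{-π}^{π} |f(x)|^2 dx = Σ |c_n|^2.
Σ |c_n|^2 = 17

Expand |f|^2 and use orthogonality of {sin(nx), cos(mx)} on [-π, π]:
  ∫_{-π}^{π} sin(nx)^2 dx = π, ∫ cos(mx)^2 dx = π, and cross terms integrate to 0.
So ∫_{-π}^{π} f(x)^2 dx = 3^2 · π + 5^2 · π = (9 + 25)π.
Divide by 2π: (9 + 25)/2 = 17.
By Parseval, this equals Σ |c_n|^2.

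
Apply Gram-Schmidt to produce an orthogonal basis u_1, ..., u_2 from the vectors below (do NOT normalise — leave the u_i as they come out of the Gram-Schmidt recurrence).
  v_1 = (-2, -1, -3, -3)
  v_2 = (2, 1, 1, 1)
Orthogonal basis:
  u_1 = (-2, -1, -3, -3)
  u_2 = (24/23, 12/23, -10/23, -10/23)

Apply the Gram-Schmidt recurrence
  u_1 = v_1
  u_i = v_i − Σ_{j<i} ((v_i · u_j) / (u_j · u_j)) · u_j.

Step by step this gives:
  u_1 = (-2, -1, -3, -3)
  u_2 = (24/23, 12/23, -10/23, -10/23)

Orthogonality check:
  u_2 · u_1 = 0 (should be 0)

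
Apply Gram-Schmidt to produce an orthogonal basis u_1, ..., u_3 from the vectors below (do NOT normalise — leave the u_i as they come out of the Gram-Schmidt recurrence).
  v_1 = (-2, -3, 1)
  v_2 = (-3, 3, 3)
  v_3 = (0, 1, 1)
Orthogonal basis:
  u_1 = (-2, -3, 1)
  u_2 = (-3, 3, 3)
  u_3 = (8/21, -2/21, 10/21)

Apply the Gram-Schmidt recurrence
  u_1 = v_1
  u_i = v_i − Σ_{j<i} ((v_i · u_j) / (u_j · u_j)) · u_j.

Step by step this gives:
  u_1 = (-2, -3, 1)
  u_2 = (-3, 3, 3)
  u_3 = (8/21, -2/21, 10/21)

Orthogonality check:
  u_2 · u_1 = 0 (should be 0)
  u_3 · u_1 = 0 (should be 0)
  u_3 · u_2 = 0 (should be 0)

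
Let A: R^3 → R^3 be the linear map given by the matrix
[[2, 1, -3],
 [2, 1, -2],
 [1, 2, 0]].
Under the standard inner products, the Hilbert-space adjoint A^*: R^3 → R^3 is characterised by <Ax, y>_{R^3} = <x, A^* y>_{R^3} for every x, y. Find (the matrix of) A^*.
A^* = A^T =
[[2, 2, 1],
 [1, 1, 2],
 [-3, -2, 0]]

For real matrices with standard dot products, the defining identity <Ax, y> = <x, A^* y> gives (Ax)^T y = x^T (A^*) y, i.e. x^T A^T y = x^T (A^*) y. Since this holds for all x, y, we must have A^* = A^T. Therefore
A^* =
[[2, 2, 1],
 [1, 1, 2],
 [-3, -2, 0]].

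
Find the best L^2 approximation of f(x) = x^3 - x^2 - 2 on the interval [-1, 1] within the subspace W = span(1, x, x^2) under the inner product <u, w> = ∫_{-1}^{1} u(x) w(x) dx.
g(x) = -x^2 + 3*x/5 - 2

The best approximation g ∈ W is the orthogonal projection of f onto W. Writing g = a_0 + a_1 x + a_2 x^2, the coefficients solve the normal equations G · a = b where
  G_{ij} = <φ_i, φ_j> and b_i = <f, φ_i>, with φ_0 = 1, φ_1 = x, φ_2 = x^2.
G =
  [2, 0, 2/3]
  [0, 2/3, 0]
  [2/3, 0, 2/5],
b = (-14/3, 2/5, -26/15).
Solving gives a_0 = -2, a_1 = 3/5, a_2 = -1, so
  g(x) = -x^2 + 3*x/5 - 2.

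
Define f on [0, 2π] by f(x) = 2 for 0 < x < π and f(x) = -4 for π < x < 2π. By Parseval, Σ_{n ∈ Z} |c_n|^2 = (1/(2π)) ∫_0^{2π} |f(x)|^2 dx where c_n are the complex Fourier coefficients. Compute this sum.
Σ |c_n|^2 = 10

Parseval equates the L^2 energy of f (normalised by 1/(2π)) with the ℓ^2 sum of its Fourier coefficients: (1/(2π)) ∫_0^{2π} |f|^2 = Σ |c_n|^2.
Compute the left side: (1/(2π)) [∫_0^π 2^2 dx + ∫_π^{2π} (-4)^2 dx] = (1/(2π)) · (4π + 16π) = (4 + 16)/2 = 10.
So Σ_{n ∈ Z} |c_n|^2 = 10.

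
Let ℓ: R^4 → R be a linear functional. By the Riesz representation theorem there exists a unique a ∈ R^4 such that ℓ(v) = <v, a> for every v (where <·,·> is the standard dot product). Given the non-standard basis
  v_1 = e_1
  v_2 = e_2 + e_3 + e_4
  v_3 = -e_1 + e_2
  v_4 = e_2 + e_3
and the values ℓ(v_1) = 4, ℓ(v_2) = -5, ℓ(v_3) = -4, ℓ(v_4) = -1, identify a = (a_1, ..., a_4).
a = (4, 0, -1, -4)

Write a = (a_1, ..., a_4) in the standard basis. For each basis vector v_i, ℓ(v_i) = <v_i, a> is a linear equation in the a_j's. Collect the n equations into a matrix system V a = ℓ, where row i of V is v_i (expressed in the standard basis). Since V is invertible (lower-triangular with 1s on the diagonal, up to permutation), solve by back-substitution:
  V =
[[1, 0, 0, 0],
 [0, 1, 1, 1],
 [-1, 1, 0, 0],
 [0, 1, 1, 0]]
  V a = (4, -5, -4, -1)
Solving gives a = (4, 0, -1, -4).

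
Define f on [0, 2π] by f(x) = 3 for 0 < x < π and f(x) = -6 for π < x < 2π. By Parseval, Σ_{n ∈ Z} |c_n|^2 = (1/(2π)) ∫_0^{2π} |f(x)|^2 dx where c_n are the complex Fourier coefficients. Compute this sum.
Σ |c_n|^2 = 45/2

Parseval equates the L^2 energy of f (normalised by 1/(2π)) with the ℓ^2 sum of its Fourier coefficients: (1/(2π)) ∫_0^{2π} |f|^2 = Σ |c_n|^2.
Compute the left side: (1/(2π)) [∫_0^π 3^2 dx + ∫_π^{2π} (-6)^2 dx] = (1/(2π)) · (9π + 36π) = (9 + 36)/2 = 45/2.
So Σ_{n ∈ Z} |c_n|^2 = 45/2.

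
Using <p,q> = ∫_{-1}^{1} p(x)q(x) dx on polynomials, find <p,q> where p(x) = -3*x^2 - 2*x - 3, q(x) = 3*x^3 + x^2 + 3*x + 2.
<p,q> = -128/5

Expand the product: p(x)·q(x) = -9*x^5 - 9*x^4 - 20*x^3 - 15*x^2 - 13*x - 6.
∫_{-1}^{1} of each monomial x^k gives [2/(k+1) if k even, 0 if k odd]. Integrating term-by-term (or equivalently evaluating the antiderivative F(x) = -3*x^6/2 - 9*x^5/5 - 5*x^4 - 5*x^3 - 13*x^2/2 - 6*x at the endpoints):
  F(1) − F(−1) = -129/5 − (-1/5) = -128/5.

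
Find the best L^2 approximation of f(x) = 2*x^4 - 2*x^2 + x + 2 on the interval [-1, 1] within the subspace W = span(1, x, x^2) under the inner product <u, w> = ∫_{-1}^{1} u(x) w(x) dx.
g(x) = -2*x^2/7 + x + 64/35

The best approximation g ∈ W is the orthogonal projection of f onto W. Writing g = a_0 + a_1 x + a_2 x^2, the coefficients solve the normal equations G · a = b where
  G_{ij} = <φ_i, φ_j> and b_i = <f, φ_i>, with φ_0 = 1, φ_1 = x, φ_2 = x^2.
G =
  [2, 0, 2/3]
  [0, 2/3, 0]
  [2/3, 0, 2/5],
b = (52/15, 2/3, 116/105).
Solving gives a_0 = 64/35, a_1 = 1, a_2 = -2/7, so
  g(x) = -2*x^2/7 + x + 64/35.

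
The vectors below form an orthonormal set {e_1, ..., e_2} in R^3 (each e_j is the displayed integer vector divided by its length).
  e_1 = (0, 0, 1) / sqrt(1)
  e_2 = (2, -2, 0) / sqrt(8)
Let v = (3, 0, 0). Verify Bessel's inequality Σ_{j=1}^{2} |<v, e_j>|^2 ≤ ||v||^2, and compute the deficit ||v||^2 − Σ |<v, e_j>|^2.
Σ |<v, e_j>|^2 = 9/2; ||v||^2 = 9; deficit = 9/2

Write each e_j = u_j / sqrt(<u_j, u_j>) where u_j is the displayed integer vector. Then <v, e_j> = <v, u_j> / sqrt(<u_j, u_j>), so |<v, e_j>|^2 = <v, u_j>^2 / <u_j, u_j>.
Coefficients: <v, e_1> = 0/sqrt(1), <v, e_2> = 6/sqrt(8).
Square and sum: Σ |<v, e_j>|^2 = 9/2.
Compute ||v||^2 = v·v = 9.
Deficit = 9 − 9/2 = 9/2 ≥ 0, confirming Bessel's inequality. (The deficit equals ||v − Σ <v,e_j> e_j||^2, the squared distance from v to span{e_j}.)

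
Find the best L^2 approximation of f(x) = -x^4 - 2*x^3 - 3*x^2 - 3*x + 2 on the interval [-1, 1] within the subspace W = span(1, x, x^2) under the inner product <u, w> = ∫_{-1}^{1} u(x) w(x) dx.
g(x) = -27*x^2/7 - 21*x/5 + 73/35

The best approximation g ∈ W is the orthogonal projection of f onto W. Writing g = a_0 + a_1 x + a_2 x^2, the coefficients solve the normal equations G · a = b where
  G_{ij} = <φ_i, φ_j> and b_i = <f, φ_i>, with φ_0 = 1, φ_1 = x, φ_2 = x^2.
G =
  [2, 0, 2/3]
  [0, 2/3, 0]
  [2/3, 0, 2/5],
b = (8/5, -14/5, -16/105).
Solving gives a_0 = 73/35, a_1 = -21/5, a_2 = -27/7, so
  g(x) = -27*x^2/7 - 21*x/5 + 73/35.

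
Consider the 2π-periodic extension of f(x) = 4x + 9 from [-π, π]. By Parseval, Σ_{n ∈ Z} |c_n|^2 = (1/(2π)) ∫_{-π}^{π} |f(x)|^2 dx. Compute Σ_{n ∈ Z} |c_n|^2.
Σ |c_n|^2 = 16π^2/3 + 81

Expand and integrate term by term over [-π, π]:
  ∫ (4x)^2 dx = 16·(2π^3/3); ∫ 2·4·(9)·x dx = 0 (odd integrand); ∫ 9^2 dx = 81·2π.
So (1/(2π)) ∫_{-π}^{π} (4x + 9)^2 dx = 16π^2/3 + 81 = 16π^2/3 + 81.
Parseval ⇒ Σ |c_n|^2 = 16π^2/3 + 81.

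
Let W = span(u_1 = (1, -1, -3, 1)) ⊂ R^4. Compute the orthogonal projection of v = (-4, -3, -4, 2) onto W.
proj_W(v) = (13/12, -13/12, -13/4, 13/12)

Set up U = [u_1 | ... | u_1] ∈ R^(4×1). The projector onto W = col(U) is P = U (U^T U)^(-1) U^T.
Compute U^T U =
  [12],
and U^T v = (13).
Solve U^T U · c = U^T v for the coefficients: c = (13/12). The projection is proj_W(v) = U c.
Check: (v - proj_W(v)) · u_1 = 0  (should be 0).
Result: proj_W(v) = (13/12, -13/12, -13/4, 13/12).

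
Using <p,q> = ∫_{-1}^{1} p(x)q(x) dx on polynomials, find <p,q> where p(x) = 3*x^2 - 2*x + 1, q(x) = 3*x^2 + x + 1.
<p,q> = 124/15

Expand the product: p(x)·q(x) = 9*x^4 - 3*x^3 + 4*x^2 - x + 1.
∫_{-1}^{1} of each monomial x^k gives [2/(k+1) if k even, 0 if k odd]. Integrating term-by-term (or equivalently evaluating the antiderivative F(x) = 9*x^5/5 - 3*x^4/4 + 4*x^3/3 - x^2/2 + x at the endpoints):
  F(1) − F(−1) = 173/60 − (-323/60) = 124/15.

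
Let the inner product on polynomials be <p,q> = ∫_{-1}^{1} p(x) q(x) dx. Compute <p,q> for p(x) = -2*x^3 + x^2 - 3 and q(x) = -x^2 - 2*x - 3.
<p,q> = 96/5

Expand the product: p(x)·q(x) = 2*x^5 + 3*x^4 + 4*x^3 + 6*x + 9.
∫_{-1}^{1} of each monomial x^k gives [2/(k+1) if k even, 0 if k odd]. Integrating term-by-term (or equivalently evaluating the antiderivative F(x) = x^6/3 + 3*x^5/5 + x^4 + 3*x^2 + 9*x at the endpoints):
  F(1) − F(−1) = 209/15 − (-79/15) = 96/5.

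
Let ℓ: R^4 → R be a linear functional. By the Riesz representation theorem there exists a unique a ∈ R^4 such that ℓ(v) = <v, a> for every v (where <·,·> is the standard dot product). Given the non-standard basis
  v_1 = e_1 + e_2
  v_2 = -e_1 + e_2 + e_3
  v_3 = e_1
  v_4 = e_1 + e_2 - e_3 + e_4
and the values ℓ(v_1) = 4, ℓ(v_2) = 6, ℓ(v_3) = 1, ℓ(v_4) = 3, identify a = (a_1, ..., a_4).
a = (1, 3, 4, 3)

Write a = (a_1, ..., a_4) in the standard basis. For each basis vector v_i, ℓ(v_i) = <v_i, a> is a linear equation in the a_j's. Collect the n equations into a matrix system V a = ℓ, where row i of V is v_i (expressed in the standard basis). Since V is invertible (lower-triangular with 1s on the diagonal, up to permutation), solve by back-substitution:
  V =
[[1, 1, 0, 0],
 [-1, 1, 1, 0],
 [1, 0, 0, 0],
 [1, 1, -1, 1]]
  V a = (4, 6, 1, 3)
Solving gives a = (1, 3, 4, 3).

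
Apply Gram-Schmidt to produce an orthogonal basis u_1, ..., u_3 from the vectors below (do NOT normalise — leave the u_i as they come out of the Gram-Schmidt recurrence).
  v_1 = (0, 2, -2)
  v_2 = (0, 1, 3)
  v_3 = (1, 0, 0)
Orthogonal basis:
  u_1 = (0, 2, -2)
  u_2 = (0, 2, 2)
  u_3 = (1, 0, 0)

Apply the Gram-Schmidt recurrence
  u_1 = v_1
  u_i = v_i − Σ_{j<i} ((v_i · u_j) / (u_j · u_j)) · u_j.

Step by step this gives:
  u_1 = (0, 2, -2)
  u_2 = (0, 2, 2)
  u_3 = (1, 0, 0)

Orthogonality check:
  u_2 · u_1 = 0 (should be 0)
  u_3 · u_1 = 0 (should be 0)
  u_3 · u_2 = 0 (should be 0)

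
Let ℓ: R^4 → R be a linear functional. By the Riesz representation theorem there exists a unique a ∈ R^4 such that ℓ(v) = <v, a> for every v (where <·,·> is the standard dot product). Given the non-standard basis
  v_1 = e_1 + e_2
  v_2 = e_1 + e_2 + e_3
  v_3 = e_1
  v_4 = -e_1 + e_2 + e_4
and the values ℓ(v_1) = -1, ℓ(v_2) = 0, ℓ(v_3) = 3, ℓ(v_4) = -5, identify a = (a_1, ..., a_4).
a = (3, -4, 1, 2)

Write a = (a_1, ..., a_4) in the standard basis. For each basis vector v_i, ℓ(v_i) = <v_i, a> is a linear equation in the a_j's. Collect the n equations into a matrix system V a = ℓ, where row i of V is v_i (expressed in the standard basis). Since V is invertible (lower-triangular with 1s on the diagonal, up to permutation), solve by back-substitution:
  V =
[[1, 1, 0, 0],
 [1, 1, 1, 0],
 [1, 0, 0, 0],
 [-1, 1, 0, 1]]
  V a = (-1, 0, 3, -5)
Solving gives a = (3, -4, 1, 2).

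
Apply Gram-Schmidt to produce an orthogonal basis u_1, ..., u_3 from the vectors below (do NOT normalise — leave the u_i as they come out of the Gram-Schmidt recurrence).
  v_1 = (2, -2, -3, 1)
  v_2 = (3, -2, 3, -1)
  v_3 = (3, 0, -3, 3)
Orthogonal basis:
  u_1 = (2, -2, -3, 1)
  u_2 = (3, -2, 3, -1)
  u_3 = (32/23, 40/23, 9/23, 43/23)

Apply the Gram-Schmidt recurrence
  u_1 = v_1
  u_i = v_i − Σ_{j<i} ((v_i · u_j) / (u_j · u_j)) · u_j.

Step by step this gives:
  u_1 = (2, -2, -3, 1)
  u_2 = (3, -2, 3, -1)
  u_3 = (32/23, 40/23, 9/23, 43/23)

Orthogonality check:
  u_2 · u_1 = 0 (should be 0)
  u_3 · u_1 = 0 (should be 0)
  u_3 · u_2 = 0 (should be 0)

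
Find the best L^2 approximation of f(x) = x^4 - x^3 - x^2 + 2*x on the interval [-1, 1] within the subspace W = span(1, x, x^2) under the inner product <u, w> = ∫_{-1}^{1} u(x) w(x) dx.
g(x) = -x^2/7 + 7*x/5 - 3/35

The best approximation g ∈ W is the orthogonal projection of f onto W. Writing g = a_0 + a_1 x + a_2 x^2, the coefficients solve the normal equations G · a = b where
  G_{ij} = <φ_i, φ_j> and b_i = <f, φ_i>, with φ_0 = 1, φ_1 = x, φ_2 = x^2.
G =
  [2, 0, 2/3]
  [0, 2/3, 0]
  [2/3, 0, 2/5],
b = (-4/15, 14/15, -4/35).
Solving gives a_0 = -3/35, a_1 = 7/5, a_2 = -1/7, so
  g(x) = -x^2/7 + 7*x/5 - 3/35.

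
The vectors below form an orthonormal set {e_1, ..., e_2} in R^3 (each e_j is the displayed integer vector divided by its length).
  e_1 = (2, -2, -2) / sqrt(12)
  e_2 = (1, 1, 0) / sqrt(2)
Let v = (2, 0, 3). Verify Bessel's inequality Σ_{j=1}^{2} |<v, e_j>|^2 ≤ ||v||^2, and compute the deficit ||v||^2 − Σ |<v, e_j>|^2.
Σ |<v, e_j>|^2 = 7/3; ||v||^2 = 13; deficit = 32/3

Write each e_j = u_j / sqrt(<u_j, u_j>) where u_j is the displayed integer vector. Then <v, e_j> = <v, u_j> / sqrt(<u_j, u_j>), so |<v, e_j>|^2 = <v, u_j>^2 / <u_j, u_j>.
Coefficients: <v, e_1> = -2/sqrt(12), <v, e_2> = 2/sqrt(2).
Square and sum: Σ |<v, e_j>|^2 = 7/3.
Compute ||v||^2 = v·v = 13.
Deficit = 13 − 7/3 = 32/3 ≥ 0, confirming Bessel's inequality. (The deficit equals ||v − Σ <v,e_j> e_j||^2, the squared distance from v to span{e_j}.)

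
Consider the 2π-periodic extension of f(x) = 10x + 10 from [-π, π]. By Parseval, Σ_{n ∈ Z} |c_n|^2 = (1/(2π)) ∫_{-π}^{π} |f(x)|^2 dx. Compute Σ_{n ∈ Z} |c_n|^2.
Σ |c_n|^2 = 100π^2/3 + 100

Expand and integrate term by term over [-π, π]:
  ∫ (10x)^2 dx = 100·(2π^3/3); ∫ 2·10·(10)·x dx = 0 (odd integrand); ∫ 10^2 dx = 100·2π.
So (1/(2π)) ∫_{-π}^{π} (10x + 10)^2 dx = 100π^2/3 + 100 = 100π^2/3 + 100.
Parseval ⇒ Σ |c_n|^2 = 100π^2/3 + 100.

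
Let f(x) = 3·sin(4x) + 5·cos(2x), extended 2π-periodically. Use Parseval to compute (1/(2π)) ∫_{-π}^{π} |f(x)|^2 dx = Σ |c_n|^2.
Σ |c_n|^2 = 17

Expand |f|^2 and use orthogonality of {sin(nx), cos(mx)} on [-π, π]:
  ∫_{-π}^{π} sin(nx)^2 dx = π, ∫ cos(mx)^2 dx = π, and cross terms integrate to 0.
So ∫_{-π}^{π} f(x)^2 dx = 3^2 · π + 5^2 · π = (9 + 25)π.
Divide by 2π: (9 + 25)/2 = 17.
By Parseval, this equals Σ |c_n|^2.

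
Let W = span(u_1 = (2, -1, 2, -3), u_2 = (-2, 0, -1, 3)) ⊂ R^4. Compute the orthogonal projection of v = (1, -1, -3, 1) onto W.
proj_W(v) = (-4/9, 8/9, -10/9, 2/3)

Set up U = [u_1 | ... | u_2] ∈ R^(4×2). The projector onto W = col(U) is P = U (U^T U)^(-1) U^T.
Compute U^T U =
  [18, -15]
  [-15, 14],
and U^T v = (-6, 4).
Solve U^T U · c = U^T v for the coefficients: c = (-8/9, -2/3). The projection is proj_W(v) = U c.
Check: (v - proj_W(v)) · u_1 = 0  (should be 0).
Check: (v - proj_W(v)) · u_2 = 0  (should be 0).
Result: proj_W(v) = (-4/9, 8/9, -10/9, 2/3).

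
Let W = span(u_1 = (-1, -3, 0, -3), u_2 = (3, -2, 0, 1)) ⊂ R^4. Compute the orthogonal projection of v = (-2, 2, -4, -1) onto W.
proj_W(v) = (-613/266, 230/133, 0, -167/266)

Set up U = [u_1 | ... | u_2] ∈ R^(4×2). The projector onto W = col(U) is P = U (U^T U)^(-1) U^T.
Compute U^T U =
  [19, 0]
  [0, 14],
and U^T v = (-1, -11).
Solve U^T U · c = U^T v for the coefficients: c = (-1/19, -11/14). The projection is proj_W(v) = U c.
Check: (v - proj_W(v)) · u_1 = 0  (should be 0).
Check: (v - proj_W(v)) · u_2 = 0  (should be 0).
Result: proj_W(v) = (-613/266, 230/133, 0, -167/266).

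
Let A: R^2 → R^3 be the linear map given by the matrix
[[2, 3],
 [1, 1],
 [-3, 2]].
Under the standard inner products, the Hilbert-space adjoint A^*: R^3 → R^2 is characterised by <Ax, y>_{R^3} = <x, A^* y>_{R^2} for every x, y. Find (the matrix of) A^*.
A^* = A^T =
[[2, 1, -3],
 [3, 1, 2]]

For real matrices with standard dot products, the defining identity <Ax, y> = <x, A^* y> gives (Ax)^T y = x^T (A^*) y, i.e. x^T A^T y = x^T (A^*) y. Since this holds for all x, y, we must have A^* = A^T. Therefore
A^* =
[[2, 1, -3],
 [3, 1, 2]].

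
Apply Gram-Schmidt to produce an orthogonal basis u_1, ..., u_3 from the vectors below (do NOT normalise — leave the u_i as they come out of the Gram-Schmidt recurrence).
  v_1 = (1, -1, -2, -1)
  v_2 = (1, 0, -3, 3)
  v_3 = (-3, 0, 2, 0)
Orthogonal basis:
  u_1 = (1, -1, -2, -1)
  u_2 = (3/7, 4/7, -13/7, 25/7)
  u_3 = (-73/39, -97/117, -5/9, 8/117)

Apply the Gram-Schmidt recurrence
  u_1 = v_1
  u_i = v_i − Σ_{j<i} ((v_i · u_j) / (u_j · u_j)) · u_j.

Step by step this gives:
  u_1 = (1, -1, -2, -1)
  u_2 = (3/7, 4/7, -13/7, 25/7)
  u_3 = (-73/39, -97/117, -5/9, 8/117)

Orthogonality check:
  u_2 · u_1 = 0 (should be 0)
  u_3 · u_1 = 0 (should be 0)
  u_3 · u_2 = 0 (should be 0)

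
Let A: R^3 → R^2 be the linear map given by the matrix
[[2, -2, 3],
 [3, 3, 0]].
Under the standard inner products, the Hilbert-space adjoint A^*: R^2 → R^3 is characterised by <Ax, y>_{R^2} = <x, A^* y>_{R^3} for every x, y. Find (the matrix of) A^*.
A^* = A^T =
[[2, 3],
 [-2, 3],
 [3, 0]]

For real matrices with standard dot products, the defining identity <Ax, y> = <x, A^* y> gives (Ax)^T y = x^T (A^*) y, i.e. x^T A^T y = x^T (A^*) y. Since this holds for all x, y, we must have A^* = A^T. Therefore
A^* =
[[2, 3],
 [-2, 3],
 [3, 0]].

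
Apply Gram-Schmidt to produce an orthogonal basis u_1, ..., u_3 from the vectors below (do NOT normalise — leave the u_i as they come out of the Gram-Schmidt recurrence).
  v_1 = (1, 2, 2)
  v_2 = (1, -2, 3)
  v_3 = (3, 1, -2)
Orthogonal basis:
  u_1 = (1, 2, 2)
  u_2 = (2/3, -8/3, 7/3)
  u_3 = (370/117, -37/117, -148/117)

Apply the Gram-Schmidt recurrence
  u_1 = v_1
  u_i = v_i − Σ_{j<i} ((v_i · u_j) / (u_j · u_j)) · u_j.

Step by step this gives:
  u_1 = (1, 2, 2)
  u_2 = (2/3, -8/3, 7/3)
  u_3 = (370/117, -37/117, -148/117)

Orthogonality check:
  u_2 · u_1 = 0 (should be 0)
  u_3 · u_1 = 0 (should be 0)
  u_3 · u_2 = 0 (should be 0)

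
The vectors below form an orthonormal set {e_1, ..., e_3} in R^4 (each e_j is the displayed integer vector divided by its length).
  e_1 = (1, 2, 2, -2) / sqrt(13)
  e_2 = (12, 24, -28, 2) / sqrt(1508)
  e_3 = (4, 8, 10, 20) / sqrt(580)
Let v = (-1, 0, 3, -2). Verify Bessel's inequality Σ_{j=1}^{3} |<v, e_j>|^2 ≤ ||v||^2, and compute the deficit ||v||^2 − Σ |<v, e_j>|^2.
Σ |<v, e_j>|^2 = 66/5; ||v||^2 = 14; deficit = 4/5

Write each e_j = u_j / sqrt(<u_j, u_j>) where u_j is the displayed integer vector. Then <v, e_j> = <v, u_j> / sqrt(<u_j, u_j>), so |<v, e_j>|^2 = <v, u_j>^2 / <u_j, u_j>.
Coefficients: <v, e_1> = 9/sqrt(13), <v, e_2> = -100/sqrt(1508), <v, e_3> = -14/sqrt(580).
Square and sum: Σ |<v, e_j>|^2 = 66/5.
Compute ||v||^2 = v·v = 14.
Deficit = 14 − 66/5 = 4/5 ≥ 0, confirming Bessel's inequality. (The deficit equals ||v − Σ <v,e_j> e_j||^2, the squared distance from v to span{e_j}.)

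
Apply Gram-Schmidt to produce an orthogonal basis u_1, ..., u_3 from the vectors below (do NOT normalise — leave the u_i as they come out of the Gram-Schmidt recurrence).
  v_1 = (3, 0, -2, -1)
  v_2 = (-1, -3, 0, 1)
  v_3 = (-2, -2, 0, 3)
Orthogonal basis:
  u_1 = (3, 0, -2, -1)
  u_2 = (-1/7, -3, -4/7, 5/7)
  u_3 = (7/138, 13/23, -55/69, 241/138)

Apply the Gram-Schmidt recurrence
  u_1 = v_1
  u_i = v_i − Σ_{j<i} ((v_i · u_j) / (u_j · u_j)) · u_j.

Step by step this gives:
  u_1 = (3, 0, -2, -1)
  u_2 = (-1/7, -3, -4/7, 5/7)
  u_3 = (7/138, 13/23, -55/69, 241/138)

Orthogonality check:
  u_2 · u_1 = 0 (should be 0)
  u_3 · u_1 = 0 (should be 0)
  u_3 · u_2 = 0 (should be 0)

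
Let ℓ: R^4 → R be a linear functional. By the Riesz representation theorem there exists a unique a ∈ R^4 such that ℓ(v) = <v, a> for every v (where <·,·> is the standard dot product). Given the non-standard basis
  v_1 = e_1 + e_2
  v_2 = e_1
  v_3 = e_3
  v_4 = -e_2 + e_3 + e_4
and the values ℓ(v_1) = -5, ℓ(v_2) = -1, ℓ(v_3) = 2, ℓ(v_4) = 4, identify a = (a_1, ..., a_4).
a = (-1, -4, 2, -2)

Write a = (a_1, ..., a_4) in the standard basis. For each basis vector v_i, ℓ(v_i) = <v_i, a> is a linear equation in the a_j's. Collect the n equations into a matrix system V a = ℓ, where row i of V is v_i (expressed in the standard basis). Since V is invertible (lower-triangular with 1s on the diagonal, up to permutation), solve by back-substitution:
  V =
[[1, 1, 0, 0],
 [1, 0, 0, 0],
 [0, 0, 1, 0],
 [0, -1, 1, 1]]
  V a = (-5, -1, 2, 4)
Solving gives a = (-1, -4, 2, -2).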